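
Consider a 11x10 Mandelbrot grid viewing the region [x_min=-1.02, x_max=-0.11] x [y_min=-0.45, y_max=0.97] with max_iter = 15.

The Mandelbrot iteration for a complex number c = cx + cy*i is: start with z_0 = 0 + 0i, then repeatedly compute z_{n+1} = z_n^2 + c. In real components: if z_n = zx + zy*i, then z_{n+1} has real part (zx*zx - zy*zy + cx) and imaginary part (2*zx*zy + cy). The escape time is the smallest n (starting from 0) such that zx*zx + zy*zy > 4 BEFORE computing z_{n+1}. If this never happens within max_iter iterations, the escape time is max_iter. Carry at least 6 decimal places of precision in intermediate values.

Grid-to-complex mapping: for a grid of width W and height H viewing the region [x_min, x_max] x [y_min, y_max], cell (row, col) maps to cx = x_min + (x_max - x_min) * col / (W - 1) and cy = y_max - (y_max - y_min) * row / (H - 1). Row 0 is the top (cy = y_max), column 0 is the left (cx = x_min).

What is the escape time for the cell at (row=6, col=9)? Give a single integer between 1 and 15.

z_0 = 0 + 0i, c = -0.2010 + 0.0233i
Iter 1: z = -0.2010 + 0.0233i, |z|^2 = 0.0409
Iter 2: z = -0.1611 + 0.0140i, |z|^2 = 0.0262
Iter 3: z = -0.1752 + 0.0188i, |z|^2 = 0.0311
Iter 4: z = -0.1707 + 0.0167i, |z|^2 = 0.0294
Iter 5: z = -0.1722 + 0.0176i, |z|^2 = 0.0299
Iter 6: z = -0.1717 + 0.0173i, |z|^2 = 0.0298
Iter 7: z = -0.1718 + 0.0174i, |z|^2 = 0.0298
Iter 8: z = -0.1718 + 0.0174i, |z|^2 = 0.0298
Iter 9: z = -0.1718 + 0.0174i, |z|^2 = 0.0298
Iter 10: z = -0.1718 + 0.0174i, |z|^2 = 0.0298
Iter 11: z = -0.1718 + 0.0174i, |z|^2 = 0.0298
Iter 12: z = -0.1718 + 0.0174i, |z|^2 = 0.0298
Iter 13: z = -0.1718 + 0.0174i, |z|^2 = 0.0298
Iter 14: z = -0.1718 + 0.0174i, |z|^2 = 0.0298

Answer: 15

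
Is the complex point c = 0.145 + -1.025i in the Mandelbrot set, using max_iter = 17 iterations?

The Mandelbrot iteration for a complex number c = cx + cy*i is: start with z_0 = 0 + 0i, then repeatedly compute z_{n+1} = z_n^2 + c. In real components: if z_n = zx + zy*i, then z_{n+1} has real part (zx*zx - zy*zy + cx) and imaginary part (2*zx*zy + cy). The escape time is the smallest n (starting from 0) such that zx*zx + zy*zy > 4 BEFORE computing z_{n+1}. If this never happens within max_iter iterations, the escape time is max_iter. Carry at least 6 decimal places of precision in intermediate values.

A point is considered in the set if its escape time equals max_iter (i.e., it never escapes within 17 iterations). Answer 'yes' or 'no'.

z_0 = 0 + 0i, c = 0.1450 + -1.0250i
Iter 1: z = 0.1450 + -1.0250i, |z|^2 = 1.0716
Iter 2: z = -0.8846 + -1.3222i, |z|^2 = 2.5309
Iter 3: z = -0.8208 + 1.3143i, |z|^2 = 2.4012
Iter 4: z = -0.9087 + -3.1827i, |z|^2 = 10.9551
Escaped at iteration 4

Answer: no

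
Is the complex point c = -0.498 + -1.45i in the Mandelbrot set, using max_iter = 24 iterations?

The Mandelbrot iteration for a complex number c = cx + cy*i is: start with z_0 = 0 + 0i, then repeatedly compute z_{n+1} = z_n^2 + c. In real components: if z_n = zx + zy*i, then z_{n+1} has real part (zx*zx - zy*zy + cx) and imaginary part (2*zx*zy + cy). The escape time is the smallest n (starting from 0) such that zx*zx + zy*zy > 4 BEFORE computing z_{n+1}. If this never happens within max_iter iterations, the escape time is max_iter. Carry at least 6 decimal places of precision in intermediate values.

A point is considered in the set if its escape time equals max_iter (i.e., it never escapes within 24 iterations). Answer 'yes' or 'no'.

Answer: no

Derivation:
z_0 = 0 + 0i, c = -0.4980 + -1.4500i
Iter 1: z = -0.4980 + -1.4500i, |z|^2 = 2.3505
Iter 2: z = -2.3525 + -0.0058i, |z|^2 = 5.5343
Escaped at iteration 2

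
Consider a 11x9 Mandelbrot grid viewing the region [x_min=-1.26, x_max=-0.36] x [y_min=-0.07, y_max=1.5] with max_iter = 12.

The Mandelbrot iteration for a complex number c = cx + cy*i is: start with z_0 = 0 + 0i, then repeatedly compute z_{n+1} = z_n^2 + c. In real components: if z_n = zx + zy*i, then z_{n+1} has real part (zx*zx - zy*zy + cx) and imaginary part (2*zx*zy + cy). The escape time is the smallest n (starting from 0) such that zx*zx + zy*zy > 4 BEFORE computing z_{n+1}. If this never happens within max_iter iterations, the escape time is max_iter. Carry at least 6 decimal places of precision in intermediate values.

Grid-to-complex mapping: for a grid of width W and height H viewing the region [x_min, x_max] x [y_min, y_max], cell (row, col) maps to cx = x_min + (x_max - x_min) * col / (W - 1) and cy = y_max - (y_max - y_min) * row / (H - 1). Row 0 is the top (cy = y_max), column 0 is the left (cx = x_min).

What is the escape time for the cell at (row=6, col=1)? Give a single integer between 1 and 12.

z_0 = 0 + 0i, c = -1.1700 + 0.3225i
Iter 1: z = -1.1700 + 0.3225i, |z|^2 = 1.4729
Iter 2: z = 0.0949 + -0.4321i, |z|^2 = 0.1958
Iter 3: z = -1.3477 + 0.2405i, |z|^2 = 1.8743
Iter 4: z = 0.5886 + -0.3257i, |z|^2 = 0.4525
Iter 5: z = -0.9297 + -0.0609i, |z|^2 = 0.8680
Iter 6: z = -0.3095 + 0.4358i, |z|^2 = 0.2857
Iter 7: z = -1.2642 + 0.0528i, |z|^2 = 1.6009
Iter 8: z = 0.4253 + 0.1891i, |z|^2 = 0.2166
Iter 9: z = -1.0249 + 0.4833i, |z|^2 = 1.2840
Iter 10: z = -0.3533 + -0.6682i, |z|^2 = 0.5713
Iter 11: z = -1.4917 + 0.7946i, |z|^2 = 2.8565

Answer: 12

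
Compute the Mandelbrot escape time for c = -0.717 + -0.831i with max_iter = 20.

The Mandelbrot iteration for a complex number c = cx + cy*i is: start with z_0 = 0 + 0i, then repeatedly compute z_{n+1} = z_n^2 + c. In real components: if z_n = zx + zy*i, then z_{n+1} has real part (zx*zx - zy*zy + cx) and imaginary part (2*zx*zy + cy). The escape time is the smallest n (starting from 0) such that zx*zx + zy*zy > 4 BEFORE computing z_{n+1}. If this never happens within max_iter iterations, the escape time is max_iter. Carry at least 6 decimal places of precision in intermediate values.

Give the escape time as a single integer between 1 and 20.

z_0 = 0 + 0i, c = -0.7170 + -0.8310i
Iter 1: z = -0.7170 + -0.8310i, |z|^2 = 1.2046
Iter 2: z = -0.8935 + 0.3607i, |z|^2 = 0.9284
Iter 3: z = -0.0488 + -1.4755i, |z|^2 = 2.1794
Iter 4: z = -2.8916 + -0.6871i, |z|^2 = 8.8336
Escaped at iteration 4

Answer: 4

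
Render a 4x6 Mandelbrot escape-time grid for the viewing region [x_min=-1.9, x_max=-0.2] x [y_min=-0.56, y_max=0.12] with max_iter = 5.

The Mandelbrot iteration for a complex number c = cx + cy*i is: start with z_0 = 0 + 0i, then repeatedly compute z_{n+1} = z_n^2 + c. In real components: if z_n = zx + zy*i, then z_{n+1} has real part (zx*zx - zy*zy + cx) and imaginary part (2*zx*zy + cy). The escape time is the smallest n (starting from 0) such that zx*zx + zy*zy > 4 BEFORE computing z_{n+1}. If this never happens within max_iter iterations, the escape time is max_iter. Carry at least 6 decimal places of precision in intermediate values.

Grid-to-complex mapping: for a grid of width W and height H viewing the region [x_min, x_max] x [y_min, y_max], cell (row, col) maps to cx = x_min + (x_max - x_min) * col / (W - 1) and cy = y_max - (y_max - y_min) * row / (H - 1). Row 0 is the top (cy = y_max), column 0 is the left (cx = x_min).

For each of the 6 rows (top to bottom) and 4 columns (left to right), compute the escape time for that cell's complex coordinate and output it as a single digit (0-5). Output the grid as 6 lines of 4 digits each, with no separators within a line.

(row=0, col=0): c = -1.9000 + 0.1200i → escape time 4
(row=0, col=1): c = -1.3333 + 0.1200i → escape time 5
(row=0, col=2): c = -0.7667 + 0.1200i → escape time 5
(row=0, col=3): c = -0.2000 + 0.1200i → escape time 5
(row=1, col=0): c = -1.9000 + -0.0160i → escape time 5
(row=1, col=1): c = -1.3333 + -0.0160i → escape time 5
(row=1, col=2): c = -0.7667 + -0.0160i → escape time 5
(row=1, col=3): c = -0.2000 + -0.0160i → escape time 5
(row=2, col=0): c = -1.9000 + -0.1520i → escape time 4
(row=2, col=1): c = -1.3333 + -0.1520i → escape time 5
(row=2, col=2): c = -0.7667 + -0.1520i → escape time 5
(row=2, col=3): c = -0.2000 + -0.1520i → escape time 5
(row=3, col=0): c = -1.9000 + -0.2880i → escape time 3
(row=3, col=1): c = -1.3333 + -0.2880i → escape time 5
(row=3, col=2): c = -0.7667 + -0.2880i → escape time 5
(row=3, col=3): c = -0.2000 + -0.2880i → escape time 5
(row=4, col=0): c = -1.9000 + -0.4240i → escape time 3
(row=4, col=1): c = -1.3333 + -0.4240i → escape time 5
(row=4, col=2): c = -0.7667 + -0.4240i → escape time 5
(row=4, col=3): c = -0.2000 + -0.4240i → escape time 5
(row=5, col=0): c = -1.9000 + -0.5600i → escape time 2
(row=5, col=1): c = -1.3333 + -0.5600i → escape time 3
(row=5, col=2): c = -0.7667 + -0.5600i → escape time 5
(row=5, col=3): c = -0.2000 + -0.5600i → escape time 5

Answer: 4555
5555
4555
3555
3555
2355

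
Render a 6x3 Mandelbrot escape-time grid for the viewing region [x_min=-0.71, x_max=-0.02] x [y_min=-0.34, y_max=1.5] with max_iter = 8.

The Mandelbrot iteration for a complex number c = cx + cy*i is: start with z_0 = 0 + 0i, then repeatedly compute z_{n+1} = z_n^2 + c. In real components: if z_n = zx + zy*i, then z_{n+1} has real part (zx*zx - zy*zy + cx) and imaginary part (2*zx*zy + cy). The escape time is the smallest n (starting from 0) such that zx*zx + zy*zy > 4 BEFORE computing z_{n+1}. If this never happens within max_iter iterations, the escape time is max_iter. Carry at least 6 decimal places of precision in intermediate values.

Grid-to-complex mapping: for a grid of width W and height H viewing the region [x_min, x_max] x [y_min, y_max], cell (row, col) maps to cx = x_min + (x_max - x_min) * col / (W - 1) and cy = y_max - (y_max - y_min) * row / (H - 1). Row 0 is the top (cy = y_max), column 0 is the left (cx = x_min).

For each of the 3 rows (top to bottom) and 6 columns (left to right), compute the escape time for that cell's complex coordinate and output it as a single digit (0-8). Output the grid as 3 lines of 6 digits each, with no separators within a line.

(row=0, col=0): c = -0.7100 + 1.5000i → escape time 2
(row=0, col=1): c = -0.5720 + 1.5000i → escape time 2
(row=0, col=2): c = -0.4340 + 1.5000i → escape time 2
(row=0, col=3): c = -0.2960 + 1.5000i → escape time 2
(row=0, col=4): c = -0.1580 + 1.5000i → escape time 2
(row=0, col=5): c = -0.0200 + 1.5000i → escape time 2
(row=1, col=0): c = -0.7100 + 0.5800i → escape time 6
(row=1, col=1): c = -0.5720 + 0.5800i → escape time 8
(row=1, col=2): c = -0.4340 + 0.5800i → escape time 8
(row=1, col=3): c = -0.2960 + 0.5800i → escape time 8
(row=1, col=4): c = -0.1580 + 0.5800i → escape time 8
(row=1, col=5): c = -0.0200 + 0.5800i → escape time 8
(row=2, col=0): c = -0.7100 + -0.3400i → escape time 8
(row=2, col=1): c = -0.5720 + -0.3400i → escape time 8
(row=2, col=2): c = -0.4340 + -0.3400i → escape time 8
(row=2, col=3): c = -0.2960 + -0.3400i → escape time 8
(row=2, col=4): c = -0.1580 + -0.3400i → escape time 8
(row=2, col=5): c = -0.0200 + -0.3400i → escape time 8

Answer: 222222
688888
888888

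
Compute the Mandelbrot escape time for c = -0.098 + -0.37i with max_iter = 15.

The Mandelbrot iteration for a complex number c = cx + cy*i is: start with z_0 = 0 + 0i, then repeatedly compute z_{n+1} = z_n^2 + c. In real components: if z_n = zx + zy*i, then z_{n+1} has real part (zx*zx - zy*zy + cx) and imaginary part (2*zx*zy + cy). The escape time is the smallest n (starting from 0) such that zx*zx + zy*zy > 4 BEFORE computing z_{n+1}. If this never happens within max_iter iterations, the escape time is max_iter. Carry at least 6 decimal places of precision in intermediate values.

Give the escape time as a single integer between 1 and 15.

z_0 = 0 + 0i, c = -0.0980 + -0.3700i
Iter 1: z = -0.0980 + -0.3700i, |z|^2 = 0.1465
Iter 2: z = -0.2253 + -0.2975i, |z|^2 = 0.1393
Iter 3: z = -0.1357 + -0.2360i, |z|^2 = 0.0741
Iter 4: z = -0.1353 + -0.3059i, |z|^2 = 0.1119
Iter 5: z = -0.1733 + -0.2872i, |z|^2 = 0.1125
Iter 6: z = -0.1505 + -0.2704i, |z|^2 = 0.0958
Iter 7: z = -0.1485 + -0.2886i, |z|^2 = 0.1053
Iter 8: z = -0.1592 + -0.2843i, |z|^2 = 0.1062
Iter 9: z = -0.1535 + -0.2795i, |z|^2 = 0.1016
Iter 10: z = -0.1525 + -0.2842i, |z|^2 = 0.1041
Iter 11: z = -0.1555 + -0.2833i, |z|^2 = 0.1044
Iter 12: z = -0.1541 + -0.2819i, |z|^2 = 0.1032
Iter 13: z = -0.1537 + -0.2831i, |z|^2 = 0.1038
Iter 14: z = -0.1545 + -0.2829i, |z|^2 = 0.1039

Answer: 15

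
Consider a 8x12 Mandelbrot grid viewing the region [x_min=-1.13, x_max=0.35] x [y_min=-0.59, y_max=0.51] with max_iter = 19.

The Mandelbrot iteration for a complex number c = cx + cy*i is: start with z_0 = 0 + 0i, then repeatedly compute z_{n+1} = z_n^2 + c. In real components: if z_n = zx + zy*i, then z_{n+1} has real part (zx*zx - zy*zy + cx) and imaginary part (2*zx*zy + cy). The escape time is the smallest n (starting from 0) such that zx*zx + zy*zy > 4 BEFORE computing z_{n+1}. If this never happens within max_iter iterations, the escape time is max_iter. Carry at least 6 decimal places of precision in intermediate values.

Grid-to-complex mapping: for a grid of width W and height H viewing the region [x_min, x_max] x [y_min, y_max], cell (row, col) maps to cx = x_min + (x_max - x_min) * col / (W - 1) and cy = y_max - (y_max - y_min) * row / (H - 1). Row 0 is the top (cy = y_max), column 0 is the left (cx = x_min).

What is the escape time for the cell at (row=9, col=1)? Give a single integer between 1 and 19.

z_0 = 0 + 0i, c = -0.9186 + -0.3900i
Iter 1: z = -0.9186 + -0.3900i, |z|^2 = 0.9959
Iter 2: z = -0.2269 + 0.3265i, |z|^2 = 0.1581
Iter 3: z = -0.9737 + -0.5382i, |z|^2 = 1.2377
Iter 4: z = -0.2601 + 0.6580i, |z|^2 = 0.5006
Iter 5: z = -1.2839 + -0.7323i, |z|^2 = 2.1846
Iter 6: z = 0.1934 + 1.4904i, |z|^2 = 2.2587
Iter 7: z = -3.1024 + 0.1865i, |z|^2 = 9.6599
Escaped at iteration 7

Answer: 7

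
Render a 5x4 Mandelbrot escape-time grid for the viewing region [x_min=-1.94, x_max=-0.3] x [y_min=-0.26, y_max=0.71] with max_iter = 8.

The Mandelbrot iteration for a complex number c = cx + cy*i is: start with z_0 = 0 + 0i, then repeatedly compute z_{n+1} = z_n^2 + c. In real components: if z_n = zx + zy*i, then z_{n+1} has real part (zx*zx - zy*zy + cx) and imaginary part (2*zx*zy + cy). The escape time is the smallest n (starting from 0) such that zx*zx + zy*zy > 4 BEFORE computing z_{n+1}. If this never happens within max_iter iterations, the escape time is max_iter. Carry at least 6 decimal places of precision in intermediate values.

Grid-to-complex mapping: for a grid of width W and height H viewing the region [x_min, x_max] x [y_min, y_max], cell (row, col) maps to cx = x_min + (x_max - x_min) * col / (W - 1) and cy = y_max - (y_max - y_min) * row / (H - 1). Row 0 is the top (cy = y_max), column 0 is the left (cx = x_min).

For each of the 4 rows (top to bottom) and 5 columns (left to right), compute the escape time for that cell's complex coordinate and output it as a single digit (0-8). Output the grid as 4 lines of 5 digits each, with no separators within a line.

Answer: 13358
24788
57888
35888

Derivation:
(row=0, col=0): c = -1.9400 + 0.7100i → escape time 1
(row=0, col=1): c = -1.5300 + 0.7100i → escape time 3
(row=0, col=2): c = -1.1200 + 0.7100i → escape time 3
(row=0, col=3): c = -0.7100 + 0.7100i → escape time 5
(row=0, col=4): c = -0.3000 + 0.7100i → escape time 8
(row=1, col=0): c = -1.9400 + 0.3867i → escape time 2
(row=1, col=1): c = -1.5300 + 0.3867i → escape time 4
(row=1, col=2): c = -1.1200 + 0.3867i → escape time 7
(row=1, col=3): c = -0.7100 + 0.3867i → escape time 8
(row=1, col=4): c = -0.3000 + 0.3867i → escape time 8
(row=2, col=0): c = -1.9400 + 0.0633i → escape time 5
(row=2, col=1): c = -1.5300 + 0.0633i → escape time 7
(row=2, col=2): c = -1.1200 + 0.0633i → escape time 8
(row=2, col=3): c = -0.7100 + 0.0633i → escape time 8
(row=2, col=4): c = -0.3000 + 0.0633i → escape time 8
(row=3, col=0): c = -1.9400 + -0.2600i → escape time 3
(row=3, col=1): c = -1.5300 + -0.2600i → escape time 5
(row=3, col=2): c = -1.1200 + -0.2600i → escape time 8
(row=3, col=3): c = -0.7100 + -0.2600i → escape time 8
(row=3, col=4): c = -0.3000 + -0.2600i → escape time 8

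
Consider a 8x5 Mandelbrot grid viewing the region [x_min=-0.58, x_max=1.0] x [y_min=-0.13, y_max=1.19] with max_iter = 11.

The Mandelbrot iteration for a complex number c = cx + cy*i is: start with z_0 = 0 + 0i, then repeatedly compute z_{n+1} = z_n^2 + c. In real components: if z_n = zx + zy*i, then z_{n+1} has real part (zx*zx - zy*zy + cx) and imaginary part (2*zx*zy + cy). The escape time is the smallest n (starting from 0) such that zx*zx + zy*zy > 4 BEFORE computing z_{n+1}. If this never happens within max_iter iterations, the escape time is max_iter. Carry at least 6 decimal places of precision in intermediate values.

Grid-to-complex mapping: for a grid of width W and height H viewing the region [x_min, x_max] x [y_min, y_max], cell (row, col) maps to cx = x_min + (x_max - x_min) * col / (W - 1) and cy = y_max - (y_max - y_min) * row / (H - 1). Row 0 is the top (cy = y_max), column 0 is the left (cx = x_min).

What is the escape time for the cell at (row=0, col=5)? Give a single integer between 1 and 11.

z_0 = 0 + 0i, c = 0.5486 + 1.1900i
Iter 1: z = 0.5486 + 1.1900i, |z|^2 = 1.7170
Iter 2: z = -0.5666 + 2.4956i, |z|^2 = 6.5491
Escaped at iteration 2

Answer: 2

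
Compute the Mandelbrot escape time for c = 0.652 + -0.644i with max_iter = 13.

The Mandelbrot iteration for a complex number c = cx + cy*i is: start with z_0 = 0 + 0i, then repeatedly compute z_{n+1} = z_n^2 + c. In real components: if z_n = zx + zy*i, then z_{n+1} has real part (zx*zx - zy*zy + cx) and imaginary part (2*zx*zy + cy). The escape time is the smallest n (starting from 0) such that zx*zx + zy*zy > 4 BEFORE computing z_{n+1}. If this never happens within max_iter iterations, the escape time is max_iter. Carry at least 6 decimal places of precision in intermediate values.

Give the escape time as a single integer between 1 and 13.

z_0 = 0 + 0i, c = 0.6520 + -0.6440i
Iter 1: z = 0.6520 + -0.6440i, |z|^2 = 0.8398
Iter 2: z = 0.6624 + -1.4838i, |z|^2 = 2.6403
Iter 3: z = -1.1109 + -2.6096i, |z|^2 = 8.0441
Escaped at iteration 3

Answer: 3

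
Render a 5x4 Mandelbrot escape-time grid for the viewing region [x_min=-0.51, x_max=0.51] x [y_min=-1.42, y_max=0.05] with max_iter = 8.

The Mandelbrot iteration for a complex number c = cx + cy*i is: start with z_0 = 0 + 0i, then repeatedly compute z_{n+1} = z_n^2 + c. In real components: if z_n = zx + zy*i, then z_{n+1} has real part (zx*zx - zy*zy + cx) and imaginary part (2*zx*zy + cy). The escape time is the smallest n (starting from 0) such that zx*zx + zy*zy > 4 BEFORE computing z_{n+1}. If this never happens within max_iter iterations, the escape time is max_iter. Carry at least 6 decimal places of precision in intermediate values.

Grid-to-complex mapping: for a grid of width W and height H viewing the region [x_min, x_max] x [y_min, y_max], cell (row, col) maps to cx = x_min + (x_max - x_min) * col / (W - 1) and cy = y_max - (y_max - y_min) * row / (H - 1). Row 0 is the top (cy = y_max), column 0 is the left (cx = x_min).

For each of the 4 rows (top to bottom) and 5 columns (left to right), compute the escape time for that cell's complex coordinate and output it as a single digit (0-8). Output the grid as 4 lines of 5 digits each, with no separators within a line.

Answer: 88885
88885
47743
22222

Derivation:
(row=0, col=0): c = -0.5100 + 0.0500i → escape time 8
(row=0, col=1): c = -0.2550 + 0.0500i → escape time 8
(row=0, col=2): c = 0.0000 + 0.0500i → escape time 8
(row=0, col=3): c = 0.2550 + 0.0500i → escape time 8
(row=0, col=4): c = 0.5100 + 0.0500i → escape time 5
(row=1, col=0): c = -0.5100 + -0.4400i → escape time 8
(row=1, col=1): c = -0.2550 + -0.4400i → escape time 8
(row=1, col=2): c = 0.0000 + -0.4400i → escape time 8
(row=1, col=3): c = 0.2550 + -0.4400i → escape time 8
(row=1, col=4): c = 0.5100 + -0.4400i → escape time 5
(row=2, col=0): c = -0.5100 + -0.9300i → escape time 4
(row=2, col=1): c = -0.2550 + -0.9300i → escape time 7
(row=2, col=2): c = 0.0000 + -0.9300i → escape time 7
(row=2, col=3): c = 0.2550 + -0.9300i → escape time 4
(row=2, col=4): c = 0.5100 + -0.9300i → escape time 3
(row=3, col=0): c = -0.5100 + -1.4200i → escape time 2
(row=3, col=1): c = -0.2550 + -1.4200i → escape time 2
(row=3, col=2): c = 0.0000 + -1.4200i → escape time 2
(row=3, col=3): c = 0.2550 + -1.4200i → escape time 2
(row=3, col=4): c = 0.5100 + -1.4200i → escape time 2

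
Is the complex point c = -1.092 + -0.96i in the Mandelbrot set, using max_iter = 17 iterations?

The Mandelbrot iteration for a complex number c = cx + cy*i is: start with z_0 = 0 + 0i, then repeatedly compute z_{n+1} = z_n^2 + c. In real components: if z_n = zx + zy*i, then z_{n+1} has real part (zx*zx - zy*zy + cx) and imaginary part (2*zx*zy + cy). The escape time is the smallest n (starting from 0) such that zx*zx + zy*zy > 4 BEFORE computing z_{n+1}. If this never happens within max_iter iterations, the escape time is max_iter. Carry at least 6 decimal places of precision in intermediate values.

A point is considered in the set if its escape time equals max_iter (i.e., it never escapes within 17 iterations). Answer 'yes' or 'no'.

z_0 = 0 + 0i, c = -1.0920 + -0.9600i
Iter 1: z = -1.0920 + -0.9600i, |z|^2 = 2.1141
Iter 2: z = -0.8211 + 1.1366i, |z|^2 = 1.9662
Iter 3: z = -1.7097 + -2.8267i, |z|^2 = 10.9131
Escaped at iteration 3

Answer: no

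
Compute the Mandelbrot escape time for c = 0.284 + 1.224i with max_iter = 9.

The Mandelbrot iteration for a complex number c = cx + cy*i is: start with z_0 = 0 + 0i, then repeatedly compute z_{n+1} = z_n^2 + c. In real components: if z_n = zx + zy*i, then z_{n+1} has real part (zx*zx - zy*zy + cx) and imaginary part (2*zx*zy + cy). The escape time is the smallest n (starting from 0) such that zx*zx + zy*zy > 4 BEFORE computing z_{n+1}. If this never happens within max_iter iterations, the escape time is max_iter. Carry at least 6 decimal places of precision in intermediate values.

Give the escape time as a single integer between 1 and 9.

z_0 = 0 + 0i, c = 0.2840 + 1.2240i
Iter 1: z = 0.2840 + 1.2240i, |z|^2 = 1.5788
Iter 2: z = -1.1335 + 1.9192i, |z|^2 = 4.9683
Escaped at iteration 2

Answer: 2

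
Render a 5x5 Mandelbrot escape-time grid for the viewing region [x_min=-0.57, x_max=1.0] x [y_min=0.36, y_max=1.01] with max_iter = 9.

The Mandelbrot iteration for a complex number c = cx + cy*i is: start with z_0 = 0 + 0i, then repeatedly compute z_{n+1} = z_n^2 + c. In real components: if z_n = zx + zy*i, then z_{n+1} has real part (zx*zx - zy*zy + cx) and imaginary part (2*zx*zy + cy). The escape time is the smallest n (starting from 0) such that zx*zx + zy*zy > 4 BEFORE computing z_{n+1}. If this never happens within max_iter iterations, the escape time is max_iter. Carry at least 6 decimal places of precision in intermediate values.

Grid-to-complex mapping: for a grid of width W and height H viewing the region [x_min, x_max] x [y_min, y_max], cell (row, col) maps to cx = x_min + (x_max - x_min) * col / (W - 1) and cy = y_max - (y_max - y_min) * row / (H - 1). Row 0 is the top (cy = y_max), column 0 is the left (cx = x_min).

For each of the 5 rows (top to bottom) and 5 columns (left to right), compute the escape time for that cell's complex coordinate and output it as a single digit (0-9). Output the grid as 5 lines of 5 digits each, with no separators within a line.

(row=0, col=0): c = -0.5700 + 1.0100i → escape time 4
(row=0, col=1): c = -0.1775 + 1.0100i → escape time 9
(row=0, col=2): c = 0.2150 + 1.0100i → escape time 4
(row=0, col=3): c = 0.6075 + 1.0100i → escape time 2
(row=0, col=4): c = 1.0000 + 1.0100i → escape time 2
(row=1, col=0): c = -0.5700 + 0.8475i → escape time 4
(row=1, col=1): c = -0.1775 + 0.8475i → escape time 9
(row=1, col=2): c = 0.2150 + 0.8475i → escape time 5
(row=1, col=3): c = 0.6075 + 0.8475i → escape time 3
(row=1, col=4): c = 1.0000 + 0.8475i → escape time 2
(row=2, col=0): c = -0.5700 + 0.6850i → escape time 9
(row=2, col=1): c = -0.1775 + 0.6850i → escape time 9
(row=2, col=2): c = 0.2150 + 0.6850i → escape time 7
(row=2, col=3): c = 0.6075 + 0.6850i → escape time 3
(row=2, col=4): c = 1.0000 + 0.6850i → escape time 2
(row=3, col=0): c = -0.5700 + 0.5225i → escape time 9
(row=3, col=1): c = -0.1775 + 0.5225i → escape time 9
(row=3, col=2): c = 0.2150 + 0.5225i → escape time 9
(row=3, col=3): c = 0.6075 + 0.5225i → escape time 3
(row=3, col=4): c = 1.0000 + 0.5225i → escape time 2
(row=4, col=0): c = -0.5700 + 0.3600i → escape time 9
(row=4, col=1): c = -0.1775 + 0.3600i → escape time 9
(row=4, col=2): c = 0.2150 + 0.3600i → escape time 9
(row=4, col=3): c = 0.6075 + 0.3600i → escape time 4
(row=4, col=4): c = 1.0000 + 0.3600i → escape time 2

Answer: 49422
49532
99732
99932
99942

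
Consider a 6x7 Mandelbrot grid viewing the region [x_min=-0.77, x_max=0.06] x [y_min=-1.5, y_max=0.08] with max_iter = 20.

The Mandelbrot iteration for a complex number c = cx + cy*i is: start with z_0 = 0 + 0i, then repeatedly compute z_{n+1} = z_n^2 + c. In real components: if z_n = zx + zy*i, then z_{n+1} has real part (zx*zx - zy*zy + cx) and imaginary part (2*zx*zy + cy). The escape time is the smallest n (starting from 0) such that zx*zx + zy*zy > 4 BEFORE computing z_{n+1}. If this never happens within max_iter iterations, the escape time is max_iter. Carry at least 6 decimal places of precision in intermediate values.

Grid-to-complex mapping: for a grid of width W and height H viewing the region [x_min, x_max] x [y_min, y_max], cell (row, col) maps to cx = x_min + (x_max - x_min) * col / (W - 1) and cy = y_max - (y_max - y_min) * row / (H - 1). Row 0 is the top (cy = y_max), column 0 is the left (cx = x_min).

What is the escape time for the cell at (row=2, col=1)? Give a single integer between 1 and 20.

Answer: 20

Derivation:
z_0 = 0 + 0i, c = -0.6040 + -0.4467i
Iter 1: z = -0.6040 + -0.4467i, |z|^2 = 0.5643
Iter 2: z = -0.4387 + 0.0929i, |z|^2 = 0.2011
Iter 3: z = -0.4202 + -0.5282i, |z|^2 = 0.4555
Iter 4: z = -0.7064 + -0.0028i, |z|^2 = 0.4990
Iter 5: z = -0.1050 + -0.4427i, |z|^2 = 0.2070
Iter 6: z = -0.7890 + -0.3537i, |z|^2 = 0.7476
Iter 7: z = -0.1067 + 0.1115i, |z|^2 = 0.0238
Iter 8: z = -0.6051 + -0.4704i, |z|^2 = 0.5874
Iter 9: z = -0.4592 + 0.1226i, |z|^2 = 0.2259
Iter 10: z = -0.4081 + -0.5593i, |z|^2 = 0.4794
Iter 11: z = -0.7502 + 0.0099i, |z|^2 = 0.5629
Iter 12: z = -0.0413 + -0.4615i, |z|^2 = 0.2147
Iter 13: z = -0.8153 + -0.4086i, |z|^2 = 0.8316
Iter 14: z = -0.1063 + 0.2196i, |z|^2 = 0.0595
Iter 15: z = -0.6409 + -0.4933i, |z|^2 = 0.6541
Iter 16: z = -0.4366 + 0.1857i, |z|^2 = 0.2251
Iter 17: z = -0.4479 + -0.6088i, |z|^2 = 0.5712
Iter 18: z = -0.7741 + 0.0987i, |z|^2 = 0.6089
Iter 19: z = -0.0145 + -0.5994i, |z|^2 = 0.3595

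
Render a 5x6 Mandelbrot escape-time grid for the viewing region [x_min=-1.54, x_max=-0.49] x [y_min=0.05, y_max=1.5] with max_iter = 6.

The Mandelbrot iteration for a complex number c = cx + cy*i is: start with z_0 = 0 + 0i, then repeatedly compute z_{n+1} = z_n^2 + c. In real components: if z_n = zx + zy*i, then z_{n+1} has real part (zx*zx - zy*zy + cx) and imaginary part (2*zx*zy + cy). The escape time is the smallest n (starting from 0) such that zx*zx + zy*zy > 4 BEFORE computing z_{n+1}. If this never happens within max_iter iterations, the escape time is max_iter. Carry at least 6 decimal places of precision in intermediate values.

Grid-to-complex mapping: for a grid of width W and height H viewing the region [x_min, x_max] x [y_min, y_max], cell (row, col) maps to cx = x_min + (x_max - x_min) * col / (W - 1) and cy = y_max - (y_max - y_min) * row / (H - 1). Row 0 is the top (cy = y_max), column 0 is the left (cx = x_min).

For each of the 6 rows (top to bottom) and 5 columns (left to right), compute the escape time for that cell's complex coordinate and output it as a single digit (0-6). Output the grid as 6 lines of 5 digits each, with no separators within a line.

(row=0, col=0): c = -1.5400 + 1.5000i → escape time 1
(row=0, col=1): c = -1.2775 + 1.5000i → escape time 2
(row=0, col=2): c = -1.0150 + 1.5000i → escape time 2
(row=0, col=3): c = -0.7525 + 1.5000i → escape time 2
(row=0, col=4): c = -0.4900 + 1.5000i → escape time 2
(row=1, col=0): c = -1.5400 + 1.2100i → escape time 2
(row=1, col=1): c = -1.2775 + 1.2100i → escape time 2
(row=1, col=2): c = -1.0150 + 1.2100i → escape time 3
(row=1, col=3): c = -0.7525 + 1.2100i → escape time 3
(row=1, col=4): c = -0.4900 + 1.2100i → escape time 3
(row=2, col=0): c = -1.5400 + 0.9200i → escape time 3
(row=2, col=1): c = -1.2775 + 0.9200i → escape time 3
(row=2, col=2): c = -1.0150 + 0.9200i → escape time 3
(row=2, col=3): c = -0.7525 + 0.9200i → escape time 4
(row=2, col=4): c = -0.4900 + 0.9200i → escape time 4
(row=3, col=0): c = -1.5400 + 0.6300i → escape time 3
(row=3, col=1): c = -1.2775 + 0.6300i → escape time 3
(row=3, col=2): c = -1.0150 + 0.6300i → escape time 4
(row=3, col=3): c = -0.7525 + 0.6300i → escape time 5
(row=3, col=4): c = -0.4900 + 0.6300i → escape time 6
(row=4, col=0): c = -1.5400 + 0.3400i → escape time 4
(row=4, col=1): c = -1.2775 + 0.3400i → escape time 6
(row=4, col=2): c = -1.0150 + 0.3400i → escape time 6
(row=4, col=3): c = -0.7525 + 0.3400i → escape time 6
(row=4, col=4): c = -0.4900 + 0.3400i → escape time 6
(row=5, col=0): c = -1.5400 + 0.0500i → escape time 6
(row=5, col=1): c = -1.2775 + 0.0500i → escape time 6
(row=5, col=2): c = -1.0150 + 0.0500i → escape time 6
(row=5, col=3): c = -0.7525 + 0.0500i → escape time 6
(row=5, col=4): c = -0.4900 + 0.0500i → escape time 6

Answer: 12222
22333
33344
33456
46666
66666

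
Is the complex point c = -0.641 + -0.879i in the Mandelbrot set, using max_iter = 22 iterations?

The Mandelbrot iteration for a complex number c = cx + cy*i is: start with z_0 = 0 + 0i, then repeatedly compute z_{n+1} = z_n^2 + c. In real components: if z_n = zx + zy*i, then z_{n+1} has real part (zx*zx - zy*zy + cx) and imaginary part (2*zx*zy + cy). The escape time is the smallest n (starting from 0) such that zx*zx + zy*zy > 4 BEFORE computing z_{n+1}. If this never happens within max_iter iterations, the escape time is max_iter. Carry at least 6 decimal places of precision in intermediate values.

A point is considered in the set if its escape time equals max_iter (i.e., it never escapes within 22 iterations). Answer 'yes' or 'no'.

Answer: no

Derivation:
z_0 = 0 + 0i, c = -0.6410 + -0.8790i
Iter 1: z = -0.6410 + -0.8790i, |z|^2 = 1.1835
Iter 2: z = -1.0028 + 0.2479i, |z|^2 = 1.0670
Iter 3: z = 0.3031 + -1.3761i, |z|^2 = 1.9856
Iter 4: z = -2.4429 + -1.7132i, |z|^2 = 8.9025
Escaped at iteration 4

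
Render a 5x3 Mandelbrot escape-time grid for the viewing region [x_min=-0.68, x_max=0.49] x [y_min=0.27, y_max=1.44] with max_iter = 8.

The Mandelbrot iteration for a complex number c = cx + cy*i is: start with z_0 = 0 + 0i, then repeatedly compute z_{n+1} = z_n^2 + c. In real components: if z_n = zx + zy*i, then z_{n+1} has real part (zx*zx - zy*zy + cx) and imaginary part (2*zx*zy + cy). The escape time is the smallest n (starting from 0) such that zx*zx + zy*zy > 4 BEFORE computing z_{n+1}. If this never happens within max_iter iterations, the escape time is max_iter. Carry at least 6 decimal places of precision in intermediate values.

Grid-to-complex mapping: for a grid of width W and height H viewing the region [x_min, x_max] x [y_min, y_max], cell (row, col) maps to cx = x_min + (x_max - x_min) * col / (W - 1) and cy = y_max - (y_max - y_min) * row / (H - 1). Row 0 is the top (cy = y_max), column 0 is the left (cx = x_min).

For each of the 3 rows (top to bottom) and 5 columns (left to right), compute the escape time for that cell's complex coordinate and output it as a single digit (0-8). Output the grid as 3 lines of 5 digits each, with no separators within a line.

Answer: 22222
45853
88886

Derivation:
(row=0, col=0): c = -0.6800 + 1.4400i → escape time 2
(row=0, col=1): c = -0.3875 + 1.4400i → escape time 2
(row=0, col=2): c = -0.0950 + 1.4400i → escape time 2
(row=0, col=3): c = 0.1975 + 1.4400i → escape time 2
(row=0, col=4): c = 0.4900 + 1.4400i → escape time 2
(row=1, col=0): c = -0.6800 + 0.8550i → escape time 4
(row=1, col=1): c = -0.3875 + 0.8550i → escape time 5
(row=1, col=2): c = -0.0950 + 0.8550i → escape time 8
(row=1, col=3): c = 0.1975 + 0.8550i → escape time 5
(row=1, col=4): c = 0.4900 + 0.8550i → escape time 3
(row=2, col=0): c = -0.6800 + 0.2700i → escape time 8
(row=2, col=1): c = -0.3875 + 0.2700i → escape time 8
(row=2, col=2): c = -0.0950 + 0.2700i → escape time 8
(row=2, col=3): c = 0.1975 + 0.2700i → escape time 8
(row=2, col=4): c = 0.4900 + 0.2700i → escape time 6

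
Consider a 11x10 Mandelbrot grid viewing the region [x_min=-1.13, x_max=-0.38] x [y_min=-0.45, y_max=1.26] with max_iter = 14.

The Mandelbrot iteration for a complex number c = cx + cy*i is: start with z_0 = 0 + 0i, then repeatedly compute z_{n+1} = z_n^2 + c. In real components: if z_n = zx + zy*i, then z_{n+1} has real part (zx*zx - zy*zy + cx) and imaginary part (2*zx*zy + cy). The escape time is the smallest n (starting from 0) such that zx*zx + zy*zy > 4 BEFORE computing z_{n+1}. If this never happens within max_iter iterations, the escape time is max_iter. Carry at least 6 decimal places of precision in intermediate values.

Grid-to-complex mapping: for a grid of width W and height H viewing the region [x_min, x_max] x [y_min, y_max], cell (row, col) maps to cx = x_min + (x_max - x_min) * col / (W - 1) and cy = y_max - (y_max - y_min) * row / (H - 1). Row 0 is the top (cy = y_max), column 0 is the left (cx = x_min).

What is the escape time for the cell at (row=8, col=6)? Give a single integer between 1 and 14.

Answer: 14

Derivation:
z_0 = 0 + 0i, c = -0.6800 + -0.2600i
Iter 1: z = -0.6800 + -0.2600i, |z|^2 = 0.5300
Iter 2: z = -0.2852 + 0.0936i, |z|^2 = 0.0901
Iter 3: z = -0.6074 + -0.3134i, |z|^2 = 0.4672
Iter 4: z = -0.4093 + 0.1207i, |z|^2 = 0.1821
Iter 5: z = -0.5271 + -0.3588i, |z|^2 = 0.4066
Iter 6: z = -0.5309 + 0.1182i, |z|^2 = 0.2959
Iter 7: z = -0.4121 + -0.3856i, |z|^2 = 0.3185
Iter 8: z = -0.6588 + 0.0578i, |z|^2 = 0.4374
Iter 9: z = -0.2493 + -0.3361i, |z|^2 = 0.1751
Iter 10: z = -0.7308 + -0.0924i, |z|^2 = 0.5427
Iter 11: z = -0.1544 + -0.1249i, |z|^2 = 0.0394
Iter 12: z = -0.6718 + -0.2214i, |z|^2 = 0.5003
Iter 13: z = -0.2778 + 0.0375i, |z|^2 = 0.0786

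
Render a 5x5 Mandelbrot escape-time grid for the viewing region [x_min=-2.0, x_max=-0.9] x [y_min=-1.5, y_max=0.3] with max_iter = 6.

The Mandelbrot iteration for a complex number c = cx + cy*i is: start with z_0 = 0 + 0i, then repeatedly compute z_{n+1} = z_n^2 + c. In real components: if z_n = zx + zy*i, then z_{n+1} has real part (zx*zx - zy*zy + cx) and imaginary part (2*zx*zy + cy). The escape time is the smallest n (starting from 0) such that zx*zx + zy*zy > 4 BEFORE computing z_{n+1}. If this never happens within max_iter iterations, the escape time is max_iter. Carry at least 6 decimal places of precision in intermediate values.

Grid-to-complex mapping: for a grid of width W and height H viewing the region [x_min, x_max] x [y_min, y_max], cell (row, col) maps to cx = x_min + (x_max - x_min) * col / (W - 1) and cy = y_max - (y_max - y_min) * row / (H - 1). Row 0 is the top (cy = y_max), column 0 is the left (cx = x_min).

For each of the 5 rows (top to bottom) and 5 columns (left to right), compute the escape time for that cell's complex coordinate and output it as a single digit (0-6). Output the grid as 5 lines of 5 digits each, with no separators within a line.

Answer: 14566
14666
13345
11233
11122

Derivation:
(row=0, col=0): c = -2.0000 + 0.3000i → escape time 1
(row=0, col=1): c = -1.7250 + 0.3000i → escape time 4
(row=0, col=2): c = -1.4500 + 0.3000i → escape time 5
(row=0, col=3): c = -1.1750 + 0.3000i → escape time 6
(row=0, col=4): c = -0.9000 + 0.3000i → escape time 6
(row=1, col=0): c = -2.0000 + -0.1500i → escape time 1
(row=1, col=1): c = -1.7250 + -0.1500i → escape time 4
(row=1, col=2): c = -1.4500 + -0.1500i → escape time 6
(row=1, col=3): c = -1.1750 + -0.1500i → escape time 6
(row=1, col=4): c = -0.9000 + -0.1500i → escape time 6
(row=2, col=0): c = -2.0000 + -0.6000i → escape time 1
(row=2, col=1): c = -1.7250 + -0.6000i → escape time 3
(row=2, col=2): c = -1.4500 + -0.6000i → escape time 3
(row=2, col=3): c = -1.1750 + -0.6000i → escape time 4
(row=2, col=4): c = -0.9000 + -0.6000i → escape time 5
(row=3, col=0): c = -2.0000 + -1.0500i → escape time 1
(row=3, col=1): c = -1.7250 + -1.0500i → escape time 1
(row=3, col=2): c = -1.4500 + -1.0500i → escape time 2
(row=3, col=3): c = -1.1750 + -1.0500i → escape time 3
(row=3, col=4): c = -0.9000 + -1.0500i → escape time 3
(row=4, col=0): c = -2.0000 + -1.5000i → escape time 1
(row=4, col=1): c = -1.7250 + -1.5000i → escape time 1
(row=4, col=2): c = -1.4500 + -1.5000i → escape time 1
(row=4, col=3): c = -1.1750 + -1.5000i → escape time 2
(row=4, col=4): c = -0.9000 + -1.5000i → escape time 2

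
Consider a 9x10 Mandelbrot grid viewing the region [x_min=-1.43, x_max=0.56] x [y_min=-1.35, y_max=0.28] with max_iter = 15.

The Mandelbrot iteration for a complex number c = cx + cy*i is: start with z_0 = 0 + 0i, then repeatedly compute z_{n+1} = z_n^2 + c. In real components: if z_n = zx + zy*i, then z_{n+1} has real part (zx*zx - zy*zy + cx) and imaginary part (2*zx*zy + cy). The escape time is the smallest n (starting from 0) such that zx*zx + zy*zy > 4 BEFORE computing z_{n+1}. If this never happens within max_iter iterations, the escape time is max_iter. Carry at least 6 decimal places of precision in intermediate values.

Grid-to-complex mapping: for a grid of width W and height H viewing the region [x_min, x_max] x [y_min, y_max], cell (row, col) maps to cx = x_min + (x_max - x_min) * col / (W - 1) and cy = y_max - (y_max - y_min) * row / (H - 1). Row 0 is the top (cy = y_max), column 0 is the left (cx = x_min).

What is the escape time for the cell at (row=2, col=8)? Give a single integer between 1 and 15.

Answer: 4

Derivation:
z_0 = 0 + 0i, c = 0.5600 + -0.0822i
Iter 1: z = 0.5600 + -0.0822i, |z|^2 = 0.3204
Iter 2: z = 0.8668 + -0.1743i, |z|^2 = 0.7818
Iter 3: z = 1.2810 + -0.3844i, |z|^2 = 1.7888
Iter 4: z = 2.0532 + -1.0671i, |z|^2 = 5.3546
Escaped at iteration 4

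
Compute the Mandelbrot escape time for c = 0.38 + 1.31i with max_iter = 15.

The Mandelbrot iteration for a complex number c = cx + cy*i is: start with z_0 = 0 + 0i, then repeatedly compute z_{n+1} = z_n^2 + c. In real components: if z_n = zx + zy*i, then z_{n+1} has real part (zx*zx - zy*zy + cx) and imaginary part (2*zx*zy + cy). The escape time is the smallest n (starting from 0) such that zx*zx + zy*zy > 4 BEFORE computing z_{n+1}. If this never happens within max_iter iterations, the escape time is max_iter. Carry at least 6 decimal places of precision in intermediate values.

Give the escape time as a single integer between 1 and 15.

z_0 = 0 + 0i, c = 0.3800 + 1.3100i
Iter 1: z = 0.3800 + 1.3100i, |z|^2 = 1.8605
Iter 2: z = -1.1917 + 2.3056i, |z|^2 = 6.7359
Escaped at iteration 2

Answer: 2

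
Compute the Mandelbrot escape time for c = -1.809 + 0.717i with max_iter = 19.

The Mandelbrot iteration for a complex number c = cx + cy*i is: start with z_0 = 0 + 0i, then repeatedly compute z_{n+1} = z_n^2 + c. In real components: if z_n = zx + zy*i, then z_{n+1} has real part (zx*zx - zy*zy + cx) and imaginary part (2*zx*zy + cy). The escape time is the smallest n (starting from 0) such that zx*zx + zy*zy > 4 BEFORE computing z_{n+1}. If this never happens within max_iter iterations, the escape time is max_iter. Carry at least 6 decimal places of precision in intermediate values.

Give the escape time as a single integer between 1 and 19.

z_0 = 0 + 0i, c = -1.8090 + 0.7170i
Iter 1: z = -1.8090 + 0.7170i, |z|^2 = 3.7866
Iter 2: z = 0.9494 + -1.8771i, |z|^2 = 4.4249
Escaped at iteration 2

Answer: 2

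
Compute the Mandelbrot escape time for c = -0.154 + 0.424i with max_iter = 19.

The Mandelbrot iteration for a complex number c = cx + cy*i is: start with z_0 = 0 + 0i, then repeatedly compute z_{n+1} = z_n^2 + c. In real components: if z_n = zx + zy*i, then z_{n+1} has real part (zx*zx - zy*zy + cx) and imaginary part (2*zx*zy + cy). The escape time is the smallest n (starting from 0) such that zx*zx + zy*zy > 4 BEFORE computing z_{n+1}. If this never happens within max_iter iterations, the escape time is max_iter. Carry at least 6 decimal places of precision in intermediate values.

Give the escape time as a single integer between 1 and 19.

Answer: 19

Derivation:
z_0 = 0 + 0i, c = -0.1540 + 0.4240i
Iter 1: z = -0.1540 + 0.4240i, |z|^2 = 0.2035
Iter 2: z = -0.3101 + 0.2934i, |z|^2 = 0.1822
Iter 3: z = -0.1440 + 0.2421i, |z|^2 = 0.0793
Iter 4: z = -0.1919 + 0.3543i, |z|^2 = 0.1624
Iter 5: z = -0.2427 + 0.2880i, |z|^2 = 0.1419
Iter 6: z = -0.1781 + 0.2842i, |z|^2 = 0.1125
Iter 7: z = -0.2031 + 0.3228i, |z|^2 = 0.1454
Iter 8: z = -0.2170 + 0.2929i, |z|^2 = 0.1329
Iter 9: z = -0.1927 + 0.2969i, |z|^2 = 0.1253
Iter 10: z = -0.2050 + 0.3096i, |z|^2 = 0.1379
Iter 11: z = -0.2078 + 0.2971i, |z|^2 = 0.1314
Iter 12: z = -0.1991 + 0.3005i, |z|^2 = 0.1299
Iter 13: z = -0.2047 + 0.3043i, |z|^2 = 0.1345
Iter 14: z = -0.2047 + 0.2994i, |z|^2 = 0.1316
Iter 15: z = -0.2017 + 0.3014i, |z|^2 = 0.1315
Iter 16: z = -0.2042 + 0.3024i, |z|^2 = 0.1331
Iter 17: z = -0.2038 + 0.3005i, |z|^2 = 0.1318
Iter 18: z = -0.2028 + 0.3015i, |z|^2 = 0.1320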